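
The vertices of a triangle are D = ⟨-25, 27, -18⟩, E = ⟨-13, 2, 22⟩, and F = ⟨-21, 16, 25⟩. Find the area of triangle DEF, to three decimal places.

DE = (12, -25, 40),  DF = (4, -11, 43)
i: (-25)·43 - 40·(-11) = -1075 - (-440) = -635
j: 40·4 - 12·43 = 160 - 516 = -356
k: 12·(-11) - (-25)·4 = -132 - (-100) = -32
DE × DF = (-635, -356, -32)
|DE × DF| = √530985 ≈ 728.6872
area = ½ · 728.6872 ≈ 364.344

364.344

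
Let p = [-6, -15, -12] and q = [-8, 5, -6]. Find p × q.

(150, 60, -150)

i: (-15)·(-6) - (-12)·5 = 90 - (-60) = 150
j: (-12)·(-8) - (-6)·(-6) = 96 - 36 = 60
k: (-6)·5 - (-15)·(-8) = -30 - 120 = -150
p × q = (150, 60, -150)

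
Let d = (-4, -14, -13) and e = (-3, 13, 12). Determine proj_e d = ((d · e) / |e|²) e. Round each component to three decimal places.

(3.037, -13.161, -12.149)

d · e = (-4)·(-3) + (-14)·13 + (-13)·12 = 12 - 182 - 156 = -326
|e|² = 9 + 169 + 144 = 322
proj_e d = (-326/322) · (-3, 13, 12) ≈ (3.037, -13.161, -12.149)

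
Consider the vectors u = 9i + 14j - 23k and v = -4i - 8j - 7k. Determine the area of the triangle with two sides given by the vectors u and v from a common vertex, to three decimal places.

161.094

i: 14·(-7) - (-23)·(-8) = -98 - 184 = -282
j: (-23)·(-4) - 9·(-7) = 92 - (-63) = 155
k: 9·(-8) - 14·(-4) = -72 - (-56) = -16
u × v = (-282, 155, -16)
|u × v| = √((-282)² + 155² + (-16)²) = √103805 ≈ 322.1878
area = ½ · 322.1878 ≈ 161.094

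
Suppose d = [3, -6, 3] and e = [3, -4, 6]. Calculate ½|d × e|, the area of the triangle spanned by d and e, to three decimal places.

i: (-6)·6 - 3·(-4) = -36 - (-12) = -24
j: 3·3 - 3·6 = 9 - 18 = -9
k: 3·(-4) - (-6)·3 = -12 - (-18) = 6
d × e = (-24, -9, 6)
|d × e| = √((-24)² + (-9)² + 6²) = √693 ≈ 26.3249
area = ½ · 26.3249 ≈ 13.162

13.162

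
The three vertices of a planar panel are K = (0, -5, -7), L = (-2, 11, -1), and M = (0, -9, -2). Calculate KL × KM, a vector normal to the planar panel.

KL = (-2, 16, 6)
KM = (0, -4, 5)
i: 16·5 - 6·(-4) = 80 - (-24) = 104
j: 6·0 - (-2)·5 = 0 - (-10) = 10
k: (-2)·(-4) - 16·0 = 8 - 0 = 8
KL × KM = (104, 10, 8)

(104, 10, 8)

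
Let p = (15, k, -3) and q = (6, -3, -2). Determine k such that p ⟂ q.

32

p · q = 15·6 + k·(-3) + (-3)·(-2) = 96 - 3k
Set equal to 0: -3k = -96, so k = 32.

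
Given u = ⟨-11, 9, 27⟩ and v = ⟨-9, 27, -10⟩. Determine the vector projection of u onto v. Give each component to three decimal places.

u · v = (-11)·(-9) + 9·27 + 27·(-10) = 99 + 243 - 270 = 72
|v|² = 81 + 729 + 100 = 910
proj_v u = (72/910) · (-9, 27, -10) ≈ (-0.712, 2.136, -0.791)

(-0.712, 2.136, -0.791)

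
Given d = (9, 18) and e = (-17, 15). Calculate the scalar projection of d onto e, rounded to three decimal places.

5.161

d · e = 9·(-17) + 18·15 = -153 + 270 = 117
|e| = √(289 + 225) = √514 ≈ 22.6716
comp_e d = 117 / √514 ≈ 5.161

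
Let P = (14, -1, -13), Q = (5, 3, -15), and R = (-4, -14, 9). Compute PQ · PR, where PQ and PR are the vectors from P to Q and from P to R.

66

PQ = Q − P = (-9, 4, -2)
PR = R − P = (-18, -13, 22)
PQ · PR = (-9)·(-18) + 4·(-13) + (-2)·22 = 162 - 52 - 44 = 66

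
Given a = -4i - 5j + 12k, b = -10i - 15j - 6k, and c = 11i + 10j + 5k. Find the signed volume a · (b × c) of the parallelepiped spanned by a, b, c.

920

b × c:
i: (-15)·5 - (-6)·10 = -75 - (-60) = -15
j: (-6)·11 - (-10)·5 = -66 - (-50) = -16
k: (-10)·10 - (-15)·11 = -100 - (-165) = 65
b × c = (-15, -16, 65)
a · (b × c) = (-4)·(-15) + (-5)·(-16) + 12·65 = 60 + 80 + 780 = 920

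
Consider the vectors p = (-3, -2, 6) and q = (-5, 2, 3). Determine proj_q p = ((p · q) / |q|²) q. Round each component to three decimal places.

p · q = (-3)·(-5) + (-2)·2 + 6·3 = 15 - 4 + 18 = 29
|q|² = 25 + 4 + 9 = 38
proj_q p = (29/38) · (-5, 2, 3) ≈ (-3.816, 1.526, 2.289)

(-3.816, 1.526, 2.289)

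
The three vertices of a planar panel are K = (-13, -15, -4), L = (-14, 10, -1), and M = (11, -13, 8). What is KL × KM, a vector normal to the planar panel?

(294, 84, -602)

KL = (-1, 25, 3)
KM = (24, 2, 12)
i: 25·12 - 3·2 = 300 - 6 = 294
j: 3·24 - (-1)·12 = 72 - (-12) = 84
k: (-1)·2 - 25·24 = -2 - 600 = -602
KL × KM = (294, 84, -602)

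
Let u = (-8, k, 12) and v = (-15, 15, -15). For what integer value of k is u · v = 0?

4

u · v = (-8)·(-15) + k·15 + 12·(-15) = -60 + 15k
Set equal to 0: 15k = 60, so k = 4.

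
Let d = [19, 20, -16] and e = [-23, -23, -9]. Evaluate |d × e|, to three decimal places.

i: 20·(-9) - (-16)·(-23) = -180 - 368 = -548
j: (-16)·(-23) - 19·(-9) = 368 - (-171) = 539
k: 19·(-23) - 20·(-23) = -437 - (-460) = 23
d × e = (-548, 539, 23)
|d × e| = √((-548)² + 539² + 23²) = √591354 ≈ 768.9954

768.995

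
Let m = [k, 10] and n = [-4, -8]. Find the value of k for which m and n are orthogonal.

-20

m · n = k·(-4) + 10·(-8) = -80 - 4k
Set equal to 0: -4k = 80, so k = -20.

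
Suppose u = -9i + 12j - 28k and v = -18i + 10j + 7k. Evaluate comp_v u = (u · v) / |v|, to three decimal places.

3.954

u · v = (-9)·(-18) + 12·10 + (-28)·7 = 162 + 120 - 196 = 86
|v| = √(324 + 100 + 49) = √473 ≈ 21.7486
comp_v u = 86 / √473 ≈ 3.954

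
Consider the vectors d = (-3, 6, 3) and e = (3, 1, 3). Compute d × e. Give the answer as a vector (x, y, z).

(15, 18, -21)

i: 6·3 - 3·1 = 18 - 3 = 15
j: 3·3 - (-3)·3 = 9 - (-9) = 18
k: (-3)·1 - 6·3 = -3 - 18 = -21
d × e = (15, 18, -21)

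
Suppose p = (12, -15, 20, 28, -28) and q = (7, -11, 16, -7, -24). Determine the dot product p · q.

1045

p · q = 12·7 + (-15)·(-11) + 20·16 + 28·(-7) + (-28)·(-24) = 84 + 165 + 320 - 196 + 672 = 1045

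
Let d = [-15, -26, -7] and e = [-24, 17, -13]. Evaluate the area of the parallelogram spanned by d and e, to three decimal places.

i: (-26)·(-13) - (-7)·17 = 338 - (-119) = 457
j: (-7)·(-24) - (-15)·(-13) = 168 - 195 = -27
k: (-15)·17 - (-26)·(-24) = -255 - 624 = -879
d × e = (457, -27, -879)
|d × e| = √(457² + (-27)² + (-879)²) = √982219 ≈ 991.0696

991.070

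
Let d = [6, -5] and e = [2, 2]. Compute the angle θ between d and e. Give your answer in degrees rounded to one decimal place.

84.8

d · e = 6·2 + (-5)·2 = 12 - 10 = 2
|d|² = 36 + 25 = 61,  |d| = √61 ≈ 7.810250
|e|² = 4 + 4 = 8,  |e| = √8 ≈ 2.828427
cos θ = 2 / (7.810250 · 2.828427) ≈ 0.09054
θ = arccos(0.09054) ≈ 84.8°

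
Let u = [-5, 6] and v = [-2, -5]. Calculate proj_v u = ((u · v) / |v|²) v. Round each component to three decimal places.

u · v = (-5)·(-2) + 6·(-5) = 10 - 30 = -20
|v|² = 4 + 25 = 29
proj_v u = (-20/29) · (-2, -5) ≈ (1.379, 3.448)

(1.379, 3.448)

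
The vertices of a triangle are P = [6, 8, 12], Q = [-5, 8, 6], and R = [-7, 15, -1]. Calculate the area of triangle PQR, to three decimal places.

PQ = (-11, 0, -6),  PR = (-13, 7, -13)
i: 0·(-13) - (-6)·7 = 0 - (-42) = 42
j: (-6)·(-13) - (-11)·(-13) = 78 - 143 = -65
k: (-11)·7 - 0·(-13) = -77 - 0 = -77
PQ × PR = (42, -65, -77)
|PQ × PR| = √11918 ≈ 109.1696
area = ½ · 109.1696 ≈ 54.585

54.585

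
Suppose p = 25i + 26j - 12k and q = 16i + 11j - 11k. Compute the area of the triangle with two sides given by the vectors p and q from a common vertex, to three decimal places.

i: 26·(-11) - (-12)·11 = -286 - (-132) = -154
j: (-12)·16 - 25·(-11) = -192 - (-275) = 83
k: 25·11 - 26·16 = 275 - 416 = -141
p × q = (-154, 83, -141)
|p × q| = √((-154)² + 83² + (-141)²) = √50486 ≈ 224.6909
area = ½ · 224.6909 ≈ 112.345

112.345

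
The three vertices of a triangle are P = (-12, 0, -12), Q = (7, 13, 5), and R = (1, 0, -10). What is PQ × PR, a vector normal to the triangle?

PQ = (19, 13, 17)
PR = (13, 0, 2)
i: 13·2 - 17·0 = 26 - 0 = 26
j: 17·13 - 19·2 = 221 - 38 = 183
k: 19·0 - 13·13 = 0 - 169 = -169
PQ × PR = (26, 183, -169)

(26, 183, -169)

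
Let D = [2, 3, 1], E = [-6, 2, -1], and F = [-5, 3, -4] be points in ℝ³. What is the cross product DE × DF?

DE = (-8, -1, -2)
DF = (-7, 0, -5)
i: (-1)·(-5) - (-2)·0 = 5 - 0 = 5
j: (-2)·(-7) - (-8)·(-5) = 14 - 40 = -26
k: (-8)·0 - (-1)·(-7) = 0 - 7 = -7
DE × DF = (5, -26, -7)

(5, -26, -7)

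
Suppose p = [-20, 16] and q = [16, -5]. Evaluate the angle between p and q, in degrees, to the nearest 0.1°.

p · q = (-20)·16 + 16·(-5) = -320 - 80 = -400
|p|² = 400 + 256 = 656,  |p| = √656 ≈ 25.612497
|q|² = 256 + 25 = 281,  |q| = √281 ≈ 16.763055
cos θ = -400 / (25.612497 · 16.763055) ≈ -0.93165
θ = arccos(-0.93165) ≈ 158.7°

158.7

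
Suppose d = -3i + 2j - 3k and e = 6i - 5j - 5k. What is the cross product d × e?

(-25, -33, 3)

i: 2·(-5) - (-3)·(-5) = -10 - 15 = -25
j: (-3)·6 - (-3)·(-5) = -18 - 15 = -33
k: (-3)·(-5) - 2·6 = 15 - 12 = 3
d × e = (-25, -33, 3)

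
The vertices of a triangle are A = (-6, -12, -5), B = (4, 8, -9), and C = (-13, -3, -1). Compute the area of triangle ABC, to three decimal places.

AB = (10, 20, -4),  AC = (-7, 9, 4)
i: 20·4 - (-4)·9 = 80 - (-36) = 116
j: (-4)·(-7) - 10·4 = 28 - 40 = -12
k: 10·9 - 20·(-7) = 90 - (-140) = 230
AB × AC = (116, -12, 230)
|AB × AC| = √66500 ≈ 257.8759
area = ½ · 257.8759 ≈ 128.938

128.938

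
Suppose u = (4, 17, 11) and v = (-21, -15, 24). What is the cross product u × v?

(573, -327, 297)

i: 17·24 - 11·(-15) = 408 - (-165) = 573
j: 11·(-21) - 4·24 = -231 - 96 = -327
k: 4·(-15) - 17·(-21) = -60 - (-357) = 297
u × v = (573, -327, 297)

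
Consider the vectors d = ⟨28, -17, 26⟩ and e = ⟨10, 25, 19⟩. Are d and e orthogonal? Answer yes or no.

d · e = 28·10 + (-17)·25 + 26·19 = 280 - 425 + 494 = 349
Nonzero, so the vectors are not orthogonal.

no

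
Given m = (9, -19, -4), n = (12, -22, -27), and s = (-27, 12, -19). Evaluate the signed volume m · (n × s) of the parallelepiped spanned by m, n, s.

n × s:
i: (-22)·(-19) - (-27)·12 = 418 - (-324) = 742
j: (-27)·(-27) - 12·(-19) = 729 - (-228) = 957
k: 12·12 - (-22)·(-27) = 144 - 594 = -450
n × s = (742, 957, -450)
m · (n × s) = 9·742 + (-19)·957 + (-4)·(-450) = 6678 - 18183 + 1800 = -9705

-9705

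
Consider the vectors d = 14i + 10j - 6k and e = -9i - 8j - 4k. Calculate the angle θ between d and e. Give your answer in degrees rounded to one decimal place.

141.9

d · e = 14·(-9) + 10·(-8) + (-6)·(-4) = -126 - 80 + 24 = -182
|d|² = 196 + 100 + 36 = 332,  |d| = √332 ≈ 18.220867
|e|² = 81 + 64 + 16 = 161,  |e| = √161 ≈ 12.688578
cos θ = -182 / (18.220867 · 12.688578) ≈ -0.78721
θ = arccos(-0.78721) ≈ 141.9°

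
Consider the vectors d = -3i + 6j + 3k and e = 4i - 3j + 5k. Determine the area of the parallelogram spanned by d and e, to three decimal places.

49.749

i: 6·5 - 3·(-3) = 30 - (-9) = 39
j: 3·4 - (-3)·5 = 12 - (-15) = 27
k: (-3)·(-3) - 6·4 = 9 - 24 = -15
d × e = (39, 27, -15)
|d × e| = √(39² + 27² + (-15)²) = √2475 ≈ 49.7494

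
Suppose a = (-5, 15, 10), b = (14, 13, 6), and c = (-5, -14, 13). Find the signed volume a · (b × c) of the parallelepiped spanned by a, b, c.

b × c:
i: 13·13 - 6·(-14) = 169 - (-84) = 253
j: 6·(-5) - 14·13 = -30 - 182 = -212
k: 14·(-14) - 13·(-5) = -196 - (-65) = -131
b × c = (253, -212, -131)
a · (b × c) = (-5)·253 + 15·(-212) + 10·(-131) = -1265 - 3180 - 1310 = -5755

-5755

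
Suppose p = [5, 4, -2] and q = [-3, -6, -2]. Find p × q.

i: 4·(-2) - (-2)·(-6) = -8 - 12 = -20
j: (-2)·(-3) - 5·(-2) = 6 - (-10) = 16
k: 5·(-6) - 4·(-3) = -30 - (-12) = -18
p × q = (-20, 16, -18)

(-20, 16, -18)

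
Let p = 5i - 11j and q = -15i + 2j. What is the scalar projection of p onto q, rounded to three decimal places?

p · q = 5·(-15) + (-11)·2 = -75 - 22 = -97
|q| = √(225 + 4) = √229 ≈ 15.1327
comp_q p = -97 / √229 ≈ -6.410

-6.410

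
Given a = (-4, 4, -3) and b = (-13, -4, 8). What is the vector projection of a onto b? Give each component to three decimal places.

(-0.627, -0.193, 0.386)

a · b = (-4)·(-13) + 4·(-4) + (-3)·8 = 52 - 16 - 24 = 12
|b|² = 169 + 16 + 64 = 249
proj_b a = (12/249) · (-13, -4, 8) ≈ (-0.627, -0.193, 0.386)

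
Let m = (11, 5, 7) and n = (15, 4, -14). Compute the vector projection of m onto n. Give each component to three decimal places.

m · n = 11·15 + 5·4 + 7·(-14) = 165 + 20 - 98 = 87
|n|² = 225 + 16 + 196 = 437
proj_n m = (87/437) · (15, 4, -14) ≈ (2.986, 0.796, -2.787)

(2.986, 0.796, -2.787)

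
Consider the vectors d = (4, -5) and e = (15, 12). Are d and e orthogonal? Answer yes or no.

yes

d · e = 4·15 + (-5)·12 = 60 - 60 = 0
Zero, so the vectors are orthogonal.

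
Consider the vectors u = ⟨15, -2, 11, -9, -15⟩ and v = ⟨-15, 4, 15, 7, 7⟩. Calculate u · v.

-236

u · v = 15·(-15) + (-2)·4 + 11·15 + (-9)·7 + (-15)·7 = -225 - 8 + 165 - 63 - 105 = -236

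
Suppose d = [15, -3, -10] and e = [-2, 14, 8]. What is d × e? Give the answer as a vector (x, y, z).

(116, -100, 204)

i: (-3)·8 - (-10)·14 = -24 - (-140) = 116
j: (-10)·(-2) - 15·8 = 20 - 120 = -100
k: 15·14 - (-3)·(-2) = 210 - 6 = 204
d × e = (116, -100, 204)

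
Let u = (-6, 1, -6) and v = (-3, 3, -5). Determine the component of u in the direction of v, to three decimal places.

7.777

u · v = (-6)·(-3) + 1·3 + (-6)·(-5) = 18 + 3 + 30 = 51
|v| = √(9 + 9 + 25) = √43 ≈ 6.5574
comp_v u = 51 / √43 ≈ 7.777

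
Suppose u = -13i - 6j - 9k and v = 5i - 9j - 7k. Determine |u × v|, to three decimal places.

i: (-6)·(-7) - (-9)·(-9) = 42 - 81 = -39
j: (-9)·5 - (-13)·(-7) = -45 - 91 = -136
k: (-13)·(-9) - (-6)·5 = 117 - (-30) = 147
u × v = (-39, -136, 147)
|u × v| = √((-39)² + (-136)² + 147²) = √41626 ≈ 204.0245

204.025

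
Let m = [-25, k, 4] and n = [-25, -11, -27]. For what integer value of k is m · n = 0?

47

m · n = (-25)·(-25) + k·(-11) + 4·(-27) = 517 - 11k
Set equal to 0: -11k = -517, so k = 47.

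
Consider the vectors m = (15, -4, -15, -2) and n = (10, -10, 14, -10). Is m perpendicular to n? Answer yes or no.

yes

m · n = 15·10 + (-4)·(-10) + (-15)·14 + (-2)·(-10) = 150 + 40 - 210 + 20 = 0
Zero, so the vectors are orthogonal.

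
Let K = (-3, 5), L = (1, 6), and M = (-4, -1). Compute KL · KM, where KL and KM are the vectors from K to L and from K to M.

KL = L − K = (4, 1)
KM = M − K = (-1, -6)
KL · KM = 4·(-1) + 1·(-6) = -4 - 6 = -10

-10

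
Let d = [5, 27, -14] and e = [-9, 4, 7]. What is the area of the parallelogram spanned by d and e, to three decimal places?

i: 27·7 - (-14)·4 = 189 - (-56) = 245
j: (-14)·(-9) - 5·7 = 126 - 35 = 91
k: 5·4 - 27·(-9) = 20 - (-243) = 263
d × e = (245, 91, 263)
|d × e| = √(245² + 91² + 263²) = √137475 ≈ 370.7762

370.776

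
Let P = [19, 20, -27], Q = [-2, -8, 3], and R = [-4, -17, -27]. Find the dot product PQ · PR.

PQ = Q − P = (-21, -28, 30)
PR = R − P = (-23, -37, 0)
PQ · PR = (-21)·(-23) + (-28)·(-37) + 30·0 = 483 + 1036 + 0 = 1519

1519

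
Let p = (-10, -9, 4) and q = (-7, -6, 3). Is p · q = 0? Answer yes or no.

p · q = (-10)·(-7) + (-9)·(-6) + 4·3 = 70 + 54 + 12 = 136
Nonzero, so the vectors are not orthogonal.

no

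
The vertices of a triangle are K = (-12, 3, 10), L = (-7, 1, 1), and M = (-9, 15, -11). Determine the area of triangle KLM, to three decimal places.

KL = (5, -2, -9),  KM = (3, 12, -21)
i: (-2)·(-21) - (-9)·12 = 42 - (-108) = 150
j: (-9)·3 - 5·(-21) = -27 - (-105) = 78
k: 5·12 - (-2)·3 = 60 - (-6) = 66
KL × KM = (150, 78, 66)
|KL × KM| = √32940 ≈ 181.4938
area = ½ · 181.4938 ≈ 90.747

90.747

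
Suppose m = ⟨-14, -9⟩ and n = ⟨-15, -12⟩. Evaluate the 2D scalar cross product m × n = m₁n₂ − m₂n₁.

33

(-14)·(-12) - (-9)·(-15) = 168 - 135 = 33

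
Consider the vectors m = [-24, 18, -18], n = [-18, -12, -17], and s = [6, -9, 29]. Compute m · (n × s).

n × s:
i: (-12)·29 - (-17)·(-9) = -348 - 153 = -501
j: (-17)·6 - (-18)·29 = -102 - (-522) = 420
k: (-18)·(-9) - (-12)·6 = 162 - (-72) = 234
n × s = (-501, 420, 234)
m · (n × s) = (-24)·(-501) + 18·420 + (-18)·234 = 12024 + 7560 - 4212 = 15372

15372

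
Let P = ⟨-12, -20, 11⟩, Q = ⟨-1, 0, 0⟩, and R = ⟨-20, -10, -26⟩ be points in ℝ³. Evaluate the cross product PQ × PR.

PQ = (11, 20, -11)
PR = (-8, 10, -37)
i: 20·(-37) - (-11)·10 = -740 - (-110) = -630
j: (-11)·(-8) - 11·(-37) = 88 - (-407) = 495
k: 11·10 - 20·(-8) = 110 - (-160) = 270
PQ × PR = (-630, 495, 270)

(-630, 495, 270)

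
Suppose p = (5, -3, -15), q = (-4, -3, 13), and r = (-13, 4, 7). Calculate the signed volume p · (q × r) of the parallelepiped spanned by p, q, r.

883

q × r:
i: (-3)·7 - 13·4 = -21 - 52 = -73
j: 13·(-13) - (-4)·7 = -169 - (-28) = -141
k: (-4)·4 - (-3)·(-13) = -16 - 39 = -55
q × r = (-73, -141, -55)
p · (q × r) = 5·(-73) + (-3)·(-141) + (-15)·(-55) = -365 + 423 + 825 = 883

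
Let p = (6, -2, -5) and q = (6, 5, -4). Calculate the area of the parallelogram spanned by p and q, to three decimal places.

i: (-2)·(-4) - (-5)·5 = 8 - (-25) = 33
j: (-5)·6 - 6·(-4) = -30 - (-24) = -6
k: 6·5 - (-2)·6 = 30 - (-12) = 42
p × q = (33, -6, 42)
|p × q| = √(33² + (-6)² + 42²) = √2889 ≈ 53.7494

53.749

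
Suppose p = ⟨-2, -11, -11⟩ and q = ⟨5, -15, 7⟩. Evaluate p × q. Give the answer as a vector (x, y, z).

(-242, -41, 85)

i: (-11)·7 - (-11)·(-15) = -77 - 165 = -242
j: (-11)·5 - (-2)·7 = -55 - (-14) = -41
k: (-2)·(-15) - (-11)·5 = 30 - (-55) = 85
p × q = (-242, -41, 85)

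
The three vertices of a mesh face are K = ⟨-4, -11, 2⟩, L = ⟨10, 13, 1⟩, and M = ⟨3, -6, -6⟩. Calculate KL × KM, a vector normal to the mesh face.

KL = (14, 24, -1)
KM = (7, 5, -8)
i: 24·(-8) - (-1)·5 = -192 - (-5) = -187
j: (-1)·7 - 14·(-8) = -7 - (-112) = 105
k: 14·5 - 24·7 = 70 - 168 = -98
KL × KM = (-187, 105, -98)

(-187, 105, -98)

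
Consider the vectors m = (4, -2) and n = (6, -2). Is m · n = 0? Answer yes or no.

m · n = 4·6 + (-2)·(-2) = 24 + 4 = 28
Nonzero, so the vectors are not orthogonal.

no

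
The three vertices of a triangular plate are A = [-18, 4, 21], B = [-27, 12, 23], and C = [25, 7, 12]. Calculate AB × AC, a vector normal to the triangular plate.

AB = (-9, 8, 2)
AC = (43, 3, -9)
i: 8·(-9) - 2·3 = -72 - 6 = -78
j: 2·43 - (-9)·(-9) = 86 - 81 = 5
k: (-9)·3 - 8·43 = -27 - 344 = -371
AB × AC = (-78, 5, -371)

(-78, 5, -371)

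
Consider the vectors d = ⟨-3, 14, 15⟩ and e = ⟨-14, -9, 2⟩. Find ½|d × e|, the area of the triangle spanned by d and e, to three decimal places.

i: 14·2 - 15·(-9) = 28 - (-135) = 163
j: 15·(-14) - (-3)·2 = -210 - (-6) = -204
k: (-3)·(-9) - 14·(-14) = 27 - (-196) = 223
d × e = (163, -204, 223)
|d × e| = √(163² + (-204)² + 223²) = √117914 ≈ 343.3861
area = ½ · 343.3861 ≈ 171.693

171.693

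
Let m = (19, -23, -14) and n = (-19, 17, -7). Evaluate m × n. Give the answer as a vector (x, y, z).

(399, 399, -114)

i: (-23)·(-7) - (-14)·17 = 161 - (-238) = 399
j: (-14)·(-19) - 19·(-7) = 266 - (-133) = 399
k: 19·17 - (-23)·(-19) = 323 - 437 = -114
m × n = (399, 399, -114)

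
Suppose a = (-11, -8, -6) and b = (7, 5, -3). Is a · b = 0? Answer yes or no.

no

a · b = (-11)·7 + (-8)·5 + (-6)·(-3) = -77 - 40 + 18 = -99
Nonzero, so the vectors are not orthogonal.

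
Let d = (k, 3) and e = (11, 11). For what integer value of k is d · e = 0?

d · e = k·11 + 3·11 = 33 + 11k
Set equal to 0: 11k = -33, so k = -3.

-3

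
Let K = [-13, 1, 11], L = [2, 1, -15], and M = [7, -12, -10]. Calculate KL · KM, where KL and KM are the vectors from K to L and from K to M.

KL = L − K = (15, 0, -26)
KM = M − K = (20, -13, -21)
KL · KM = 15·20 + 0·(-13) + (-26)·(-21) = 300 + 0 + 546 = 846

846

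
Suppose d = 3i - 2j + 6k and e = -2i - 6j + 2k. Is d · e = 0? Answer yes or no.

d · e = 3·(-2) + (-2)·(-6) + 6·2 = -6 + 12 + 12 = 18
Nonzero, so the vectors are not orthogonal.

no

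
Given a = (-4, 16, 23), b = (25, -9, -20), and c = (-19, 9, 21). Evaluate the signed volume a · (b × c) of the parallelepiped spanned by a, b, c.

-1042

b × c:
i: (-9)·21 - (-20)·9 = -189 - (-180) = -9
j: (-20)·(-19) - 25·21 = 380 - 525 = -145
k: 25·9 - (-9)·(-19) = 225 - 171 = 54
b × c = (-9, -145, 54)
a · (b × c) = (-4)·(-9) + 16·(-145) + 23·54 = 36 - 2320 + 1242 = -1042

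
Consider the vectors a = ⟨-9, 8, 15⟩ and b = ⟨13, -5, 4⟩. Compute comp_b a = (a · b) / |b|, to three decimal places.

a · b = (-9)·13 + 8·(-5) + 15·4 = -117 - 40 + 60 = -97
|b| = √(169 + 25 + 16) = √210 ≈ 14.4914
comp_b a = -97 / √210 ≈ -6.694

-6.694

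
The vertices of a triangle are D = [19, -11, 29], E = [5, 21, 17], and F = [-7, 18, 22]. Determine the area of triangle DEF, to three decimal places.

246.297

DE = (-14, 32, -12),  DF = (-26, 29, -7)
i: 32·(-7) - (-12)·29 = -224 - (-348) = 124
j: (-12)·(-26) - (-14)·(-7) = 312 - 98 = 214
k: (-14)·29 - 32·(-26) = -406 - (-832) = 426
DE × DF = (124, 214, 426)
|DE × DF| = √242648 ≈ 492.5931
area = ½ · 492.5931 ≈ 246.297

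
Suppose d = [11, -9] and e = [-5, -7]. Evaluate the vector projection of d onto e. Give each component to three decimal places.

(-0.541, -0.757)

d · e = 11·(-5) + (-9)·(-7) = -55 + 63 = 8
|e|² = 25 + 49 = 74
proj_e d = (8/74) · (-5, -7) ≈ (-0.541, -0.757)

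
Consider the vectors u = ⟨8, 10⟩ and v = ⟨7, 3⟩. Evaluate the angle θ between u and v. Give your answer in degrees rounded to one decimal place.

u · v = 8·7 + 10·3 = 56 + 30 = 86
|u|² = 64 + 100 = 164,  |u| = √164 ≈ 12.806248
|v|² = 49 + 9 = 58,  |v| = √58 ≈ 7.615773
cos θ = 86 / (12.806248 · 7.615773) ≈ 0.88178
θ = arccos(0.88178) ≈ 28.1°

28.1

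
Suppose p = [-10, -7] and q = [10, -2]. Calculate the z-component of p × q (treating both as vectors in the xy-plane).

90

(-10)·(-2) - (-7)·10 = 20 - (-70) = 90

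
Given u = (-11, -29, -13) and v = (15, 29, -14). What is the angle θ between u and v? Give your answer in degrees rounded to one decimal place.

133.6

u · v = (-11)·15 + (-29)·29 + (-13)·(-14) = -165 - 841 + 182 = -824
|u|² = 121 + 841 + 169 = 1131,  |u| = √1131 ≈ 33.630343
|v|² = 225 + 841 + 196 = 1262,  |v| = √1262 ≈ 35.524639
cos θ = -824 / (33.630343 · 35.524639) ≈ -0.68971
θ = arccos(-0.68971) ≈ 133.6°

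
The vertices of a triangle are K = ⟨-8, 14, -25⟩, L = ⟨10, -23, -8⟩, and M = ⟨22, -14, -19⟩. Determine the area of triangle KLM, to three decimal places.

385.148

KL = (18, -37, 17),  KM = (30, -28, 6)
i: (-37)·6 - 17·(-28) = -222 - (-476) = 254
j: 17·30 - 18·6 = 510 - 108 = 402
k: 18·(-28) - (-37)·30 = -504 - (-1110) = 606
KL × KM = (254, 402, 606)
|KL × KM| = √593356 ≈ 770.2960
area = ½ · 770.2960 ≈ 385.148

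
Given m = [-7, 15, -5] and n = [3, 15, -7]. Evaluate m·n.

m · n = (-7)·3 + 15·15 + (-5)·(-7) = -21 + 225 + 35 = 239

239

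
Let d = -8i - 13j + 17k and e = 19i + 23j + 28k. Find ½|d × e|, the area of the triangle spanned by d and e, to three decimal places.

i: (-13)·28 - 17·23 = -364 - 391 = -755
j: 17·19 - (-8)·28 = 323 - (-224) = 547
k: (-8)·23 - (-13)·19 = -184 - (-247) = 63
d × e = (-755, 547, 63)
|d × e| = √((-755)² + 547² + 63²) = √873203 ≈ 934.4533
area = ½ · 934.4533 ≈ 467.227

467.227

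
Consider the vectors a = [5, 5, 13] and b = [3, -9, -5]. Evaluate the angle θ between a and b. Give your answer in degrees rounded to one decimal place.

126.8

a · b = 5·3 + 5·(-9) + 13·(-5) = 15 - 45 - 65 = -95
|a|² = 25 + 25 + 169 = 219,  |a| = √219 ≈ 14.798649
|b|² = 9 + 81 + 25 = 115,  |b| = √115 ≈ 10.723805
cos θ = -95 / (14.798649 · 10.723805) ≈ -0.59862
θ = arccos(-0.59862) ≈ 126.8°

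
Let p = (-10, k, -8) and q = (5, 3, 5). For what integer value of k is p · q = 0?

p · q = (-10)·5 + k·3 + (-8)·5 = -90 + 3k
Set equal to 0: 3k = 90, so k = 30.

30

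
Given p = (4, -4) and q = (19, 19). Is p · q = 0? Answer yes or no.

yes

p · q = 4·19 + (-4)·19 = 76 - 76 = 0
Zero, so the vectors are orthogonal.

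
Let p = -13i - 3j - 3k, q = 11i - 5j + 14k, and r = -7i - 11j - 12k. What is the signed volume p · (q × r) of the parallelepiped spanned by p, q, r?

q × r:
i: (-5)·(-12) - 14·(-11) = 60 - (-154) = 214
j: 14·(-7) - 11·(-12) = -98 - (-132) = 34
k: 11·(-11) - (-5)·(-7) = -121 - 35 = -156
q × r = (214, 34, -156)
p · (q × r) = (-13)·214 + (-3)·34 + (-3)·(-156) = -2782 - 102 + 468 = -2416

-2416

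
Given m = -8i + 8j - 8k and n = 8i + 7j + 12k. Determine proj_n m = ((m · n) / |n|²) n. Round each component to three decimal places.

m · n = (-8)·8 + 8·7 + (-8)·12 = -64 + 56 - 96 = -104
|n|² = 64 + 49 + 144 = 257
proj_n m = (-104/257) · (8, 7, 12) ≈ (-3.237, -2.833, -4.856)

(-3.237, -2.833, -4.856)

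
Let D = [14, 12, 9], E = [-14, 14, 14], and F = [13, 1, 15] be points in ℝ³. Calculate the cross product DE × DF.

DE = (-28, 2, 5)
DF = (-1, -11, 6)
i: 2·6 - 5·(-11) = 12 - (-55) = 67
j: 5·(-1) - (-28)·6 = -5 - (-168) = 163
k: (-28)·(-11) - 2·(-1) = 308 - (-2) = 310
DE × DF = (67, 163, 310)

(67, 163, 310)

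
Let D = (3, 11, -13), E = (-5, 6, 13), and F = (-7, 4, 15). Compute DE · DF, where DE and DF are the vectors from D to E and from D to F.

DE = E − D = (-8, -5, 26)
DF = F − D = (-10, -7, 28)
DE · DF = (-8)·(-10) + (-5)·(-7) + 26·28 = 80 + 35 + 728 = 843

843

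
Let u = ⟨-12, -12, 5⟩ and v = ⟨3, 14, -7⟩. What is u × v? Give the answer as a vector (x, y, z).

(14, -69, -132)

i: (-12)·(-7) - 5·14 = 84 - 70 = 14
j: 5·3 - (-12)·(-7) = 15 - 84 = -69
k: (-12)·14 - (-12)·3 = -168 - (-36) = -132
u × v = (14, -69, -132)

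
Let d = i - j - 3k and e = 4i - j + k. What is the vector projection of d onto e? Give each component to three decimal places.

d · e = 1·4 + (-1)·(-1) + (-3)·1 = 4 + 1 - 3 = 2
|e|² = 16 + 1 + 1 = 18
proj_e d = (2/18) · (4, -1, 1) ≈ (0.444, -0.111, 0.111)

(0.444, -0.111, 0.111)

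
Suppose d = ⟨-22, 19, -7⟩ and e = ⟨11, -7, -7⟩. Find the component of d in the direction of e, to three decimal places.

d · e = (-22)·11 + 19·(-7) + (-7)·(-7) = -242 - 133 + 49 = -326
|e| = √(121 + 49 + 49) = √219 ≈ 14.7986
comp_e d = -326 / √219 ≈ -22.029

-22.029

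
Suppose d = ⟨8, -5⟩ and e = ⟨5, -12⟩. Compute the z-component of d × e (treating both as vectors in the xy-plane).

-71

8·(-12) - (-5)·5 = -96 - (-25) = -71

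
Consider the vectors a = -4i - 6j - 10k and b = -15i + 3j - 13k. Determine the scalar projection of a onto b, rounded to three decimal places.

8.568

a · b = (-4)·(-15) + (-6)·3 + (-10)·(-13) = 60 - 18 + 130 = 172
|b| = √(225 + 9 + 169) = √403 ≈ 20.0749
comp_b a = 172 / √403 ≈ 8.568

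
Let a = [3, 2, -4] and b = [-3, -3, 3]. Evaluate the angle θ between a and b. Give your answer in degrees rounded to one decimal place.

a · b = 3·(-3) + 2·(-3) + (-4)·3 = -9 - 6 - 12 = -27
|a|² = 9 + 4 + 16 = 29,  |a| = √29 ≈ 5.385165
|b|² = 9 + 9 + 9 = 27,  |b| = √27 ≈ 5.196152
cos θ = -27 / (5.385165 · 5.196152) ≈ -0.96490
θ = arccos(-0.96490) ≈ 164.8°

164.8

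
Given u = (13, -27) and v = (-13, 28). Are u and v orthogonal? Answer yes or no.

no

u · v = 13·(-13) + (-27)·28 = -169 - 756 = -925
Nonzero, so the vectors are not orthogonal.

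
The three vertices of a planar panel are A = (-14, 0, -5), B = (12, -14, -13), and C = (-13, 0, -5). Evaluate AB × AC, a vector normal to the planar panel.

AB = (26, -14, -8)
AC = (1, 0, 0)
i: (-14)·0 - (-8)·0 = 0 - 0 = 0
j: (-8)·1 - 26·0 = -8 - 0 = -8
k: 26·0 - (-14)·1 = 0 - (-14) = 14
AB × AC = (0, -8, 14)

(0, -8, 14)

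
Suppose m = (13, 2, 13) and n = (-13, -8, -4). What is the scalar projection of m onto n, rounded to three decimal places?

-15.019

m · n = 13·(-13) + 2·(-8) + 13·(-4) = -169 - 16 - 52 = -237
|n| = √(169 + 64 + 16) = √249 ≈ 15.7797
comp_n m = -237 / √249 ≈ -15.019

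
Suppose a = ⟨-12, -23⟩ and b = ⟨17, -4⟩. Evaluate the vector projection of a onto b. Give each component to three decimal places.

(-6.243, 1.469)

a · b = (-12)·17 + (-23)·(-4) = -204 + 92 = -112
|b|² = 289 + 16 = 305
proj_b a = (-112/305) · (17, -4) ≈ (-6.243, 1.469)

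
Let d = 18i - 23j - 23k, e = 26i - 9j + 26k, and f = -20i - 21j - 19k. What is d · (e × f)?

e × f:
i: (-9)·(-19) - 26·(-21) = 171 - (-546) = 717
j: 26·(-20) - 26·(-19) = -520 - (-494) = -26
k: 26·(-21) - (-9)·(-20) = -546 - 180 = -726
e × f = (717, -26, -726)
d · (e × f) = 18·717 + (-23)·(-26) + (-23)·(-726) = 12906 + 598 + 16698 = 30202

30202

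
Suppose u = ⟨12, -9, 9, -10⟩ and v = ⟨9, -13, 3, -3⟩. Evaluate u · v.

u · v = 12·9 + (-9)·(-13) + 9·3 + (-10)·(-3) = 108 + 117 + 27 + 30 = 282

282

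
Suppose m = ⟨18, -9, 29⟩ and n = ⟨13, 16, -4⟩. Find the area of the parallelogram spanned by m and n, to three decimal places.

i: (-9)·(-4) - 29·16 = 36 - 464 = -428
j: 29·13 - 18·(-4) = 377 - (-72) = 449
k: 18·16 - (-9)·13 = 288 - (-117) = 405
m × n = (-428, 449, 405)
|m × n| = √((-428)² + 449² + 405²) = √548810 ≈ 740.8171

740.817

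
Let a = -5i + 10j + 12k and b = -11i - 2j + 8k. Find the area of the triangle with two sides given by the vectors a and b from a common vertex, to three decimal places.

91.761

i: 10·8 - 12·(-2) = 80 - (-24) = 104
j: 12·(-11) - (-5)·8 = -132 - (-40) = -92
k: (-5)·(-2) - 10·(-11) = 10 - (-110) = 120
a × b = (104, -92, 120)
|a × b| = √(104² + (-92)² + 120²) = √33680 ≈ 183.5211
area = ½ · 183.5211 ≈ 91.761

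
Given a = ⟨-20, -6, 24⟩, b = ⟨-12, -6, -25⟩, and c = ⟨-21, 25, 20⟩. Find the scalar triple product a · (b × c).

b × c:
i: (-6)·20 - (-25)·25 = -120 - (-625) = 505
j: (-25)·(-21) - (-12)·20 = 525 - (-240) = 765
k: (-12)·25 - (-6)·(-21) = -300 - 126 = -426
b × c = (505, 765, -426)
a · (b × c) = (-20)·505 + (-6)·765 + 24·(-426) = -10100 - 4590 - 10224 = -24914

-24914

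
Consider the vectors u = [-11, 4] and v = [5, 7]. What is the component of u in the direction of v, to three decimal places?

-3.139

u · v = (-11)·5 + 4·7 = -55 + 28 = -27
|v| = √(25 + 49) = √74 ≈ 8.6023
comp_v u = -27 / √74 ≈ -3.139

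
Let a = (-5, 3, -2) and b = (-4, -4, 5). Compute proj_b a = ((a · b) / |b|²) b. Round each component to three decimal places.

(0.140, 0.140, -0.175)

a · b = (-5)·(-4) + 3·(-4) + (-2)·5 = 20 - 12 - 10 = -2
|b|² = 16 + 16 + 25 = 57
proj_b a = (-2/57) · (-4, -4, 5) ≈ (0.140, 0.140, -0.175)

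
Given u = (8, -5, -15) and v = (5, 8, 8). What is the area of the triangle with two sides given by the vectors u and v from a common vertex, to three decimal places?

91.709

i: (-5)·8 - (-15)·8 = -40 - (-120) = 80
j: (-15)·5 - 8·8 = -75 - 64 = -139
k: 8·8 - (-5)·5 = 64 - (-25) = 89
u × v = (80, -139, 89)
|u × v| = √(80² + (-139)² + 89²) = √33642 ≈ 183.4176
area = ½ · 183.4176 ≈ 91.709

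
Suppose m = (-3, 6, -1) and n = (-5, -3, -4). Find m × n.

(-27, -7, 39)

i: 6·(-4) - (-1)·(-3) = -24 - 3 = -27
j: (-1)·(-5) - (-3)·(-4) = 5 - 12 = -7
k: (-3)·(-3) - 6·(-5) = 9 - (-30) = 39
m × n = (-27, -7, 39)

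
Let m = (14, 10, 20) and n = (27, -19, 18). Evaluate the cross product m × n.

(560, 288, -536)

i: 10·18 - 20·(-19) = 180 - (-380) = 560
j: 20·27 - 14·18 = 540 - 252 = 288
k: 14·(-19) - 10·27 = -266 - 270 = -536
m × n = (560, 288, -536)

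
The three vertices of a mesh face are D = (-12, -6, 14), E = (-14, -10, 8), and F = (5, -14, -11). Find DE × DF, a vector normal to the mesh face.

(52, -152, 84)

DE = (-2, -4, -6)
DF = (17, -8, -25)
i: (-4)·(-25) - (-6)·(-8) = 100 - 48 = 52
j: (-6)·17 - (-2)·(-25) = -102 - 50 = -152
k: (-2)·(-8) - (-4)·17 = 16 - (-68) = 84
DE × DF = (52, -152, 84)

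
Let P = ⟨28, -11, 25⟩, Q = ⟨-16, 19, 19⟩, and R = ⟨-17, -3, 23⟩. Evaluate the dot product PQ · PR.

2232

PQ = Q − P = (-44, 30, -6)
PR = R − P = (-45, 8, -2)
PQ · PR = (-44)·(-45) + 30·8 + (-6)·(-2) = 1980 + 240 + 12 = 2232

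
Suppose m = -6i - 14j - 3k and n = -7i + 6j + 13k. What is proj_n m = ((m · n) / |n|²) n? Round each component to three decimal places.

(2.232, -1.913, -4.146)

m · n = (-6)·(-7) + (-14)·6 + (-3)·13 = 42 - 84 - 39 = -81
|n|² = 49 + 36 + 169 = 254
proj_n m = (-81/254) · (-7, 6, 13) ≈ (2.232, -1.913, -4.146)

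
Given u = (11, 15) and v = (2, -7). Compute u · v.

u · v = 11·2 + 15·(-7) = 22 - 105 = -83

-83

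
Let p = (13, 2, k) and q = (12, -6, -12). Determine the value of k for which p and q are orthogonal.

p · q = 13·12 + 2·(-6) + k·(-12) = 144 - 12k
Set equal to 0: -12k = -144, so k = 12.

12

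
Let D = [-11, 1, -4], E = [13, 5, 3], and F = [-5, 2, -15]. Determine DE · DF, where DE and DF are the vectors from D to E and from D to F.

71

DE = E − D = (24, 4, 7)
DF = F − D = (6, 1, -11)
DE · DF = 24·6 + 4·1 + 7·(-11) = 144 + 4 - 77 = 71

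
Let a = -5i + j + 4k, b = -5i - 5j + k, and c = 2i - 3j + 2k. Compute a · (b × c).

b × c:
i: (-5)·2 - 1·(-3) = -10 - (-3) = -7
j: 1·2 - (-5)·2 = 2 - (-10) = 12
k: (-5)·(-3) - (-5)·2 = 15 - (-10) = 25
b × c = (-7, 12, 25)
a · (b × c) = (-5)·(-7) + 1·12 + 4·25 = 35 + 12 + 100 = 147

147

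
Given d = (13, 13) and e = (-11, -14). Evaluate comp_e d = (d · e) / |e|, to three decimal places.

d · e = 13·(-11) + 13·(-14) = -143 - 182 = -325
|e| = √(121 + 196) = √317 ≈ 17.8045
comp_e d = -325 / √317 ≈ -18.254

-18.254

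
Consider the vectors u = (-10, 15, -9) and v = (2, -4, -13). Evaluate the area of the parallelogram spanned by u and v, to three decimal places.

i: 15·(-13) - (-9)·(-4) = -195 - 36 = -231
j: (-9)·2 - (-10)·(-13) = -18 - 130 = -148
k: (-10)·(-4) - 15·2 = 40 - 30 = 10
u × v = (-231, -148, 10)
|u × v| = √((-231)² + (-148)² + 10²) = √75365 ≈ 274.5269

274.527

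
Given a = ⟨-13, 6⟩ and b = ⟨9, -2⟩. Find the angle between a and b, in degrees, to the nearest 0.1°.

167.8

a · b = (-13)·9 + 6·(-2) = -117 - 12 = -129
|a|² = 169 + 36 = 205,  |a| = √205 ≈ 14.317821
|b|² = 81 + 4 = 85,  |b| = √85 ≈ 9.219544
cos θ = -129 / (14.317821 · 9.219544) ≈ -0.97724
θ = arccos(-0.97724) ≈ 167.8°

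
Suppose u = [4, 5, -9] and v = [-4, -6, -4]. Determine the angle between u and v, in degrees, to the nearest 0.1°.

u · v = 4·(-4) + 5·(-6) + (-9)·(-4) = -16 - 30 + 36 = -10
|u|² = 16 + 25 + 81 = 122,  |u| = √122 ≈ 11.045361
|v|² = 16 + 36 + 16 = 68,  |v| = √68 ≈ 8.246211
cos θ = -10 / (11.045361 · 8.246211) ≈ -0.10979
θ = arccos(-0.10979) ≈ 96.3°

96.3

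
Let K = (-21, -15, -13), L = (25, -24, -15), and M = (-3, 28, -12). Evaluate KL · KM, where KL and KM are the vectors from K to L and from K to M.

439

KL = L − K = (46, -9, -2)
KM = M − K = (18, 43, 1)
KL · KM = 46·18 + (-9)·43 + (-2)·1 = 828 - 387 - 2 = 439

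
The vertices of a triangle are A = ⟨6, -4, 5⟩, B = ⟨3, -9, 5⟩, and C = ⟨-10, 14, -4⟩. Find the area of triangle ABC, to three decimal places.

71.955

AB = (-3, -5, 0),  AC = (-16, 18, -9)
i: (-5)·(-9) - 0·18 = 45 - 0 = 45
j: 0·(-16) - (-3)·(-9) = 0 - 27 = -27
k: (-3)·18 - (-5)·(-16) = -54 - 80 = -134
AB × AC = (45, -27, -134)
|AB × AC| = √20710 ≈ 143.9097
area = ½ · 143.9097 ≈ 71.955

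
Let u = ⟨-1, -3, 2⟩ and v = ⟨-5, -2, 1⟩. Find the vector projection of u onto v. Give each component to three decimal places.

u · v = (-1)·(-5) + (-3)·(-2) + 2·1 = 5 + 6 + 2 = 13
|v|² = 25 + 4 + 1 = 30
proj_v u = (13/30) · (-5, -2, 1) ≈ (-2.167, -0.867, 0.433)

(-2.167, -0.867, 0.433)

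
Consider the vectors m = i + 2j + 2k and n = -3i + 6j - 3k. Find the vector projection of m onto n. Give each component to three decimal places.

m · n = 1·(-3) + 2·6 + 2·(-3) = -3 + 12 - 6 = 3
|n|² = 9 + 36 + 9 = 54
proj_n m = (3/54) · (-3, 6, -3) ≈ (-0.167, 0.333, -0.167)

(-0.167, 0.333, -0.167)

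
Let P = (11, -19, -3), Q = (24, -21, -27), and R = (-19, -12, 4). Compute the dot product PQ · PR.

PQ = Q − P = (13, -2, -24)
PR = R − P = (-30, 7, 7)
PQ · PR = 13·(-30) + (-2)·7 + (-24)·7 = -390 - 14 - 168 = -572

-572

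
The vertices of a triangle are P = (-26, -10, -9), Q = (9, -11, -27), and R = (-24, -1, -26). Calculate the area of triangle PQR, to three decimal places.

333.546

PQ = (35, -1, -18),  PR = (2, 9, -17)
i: (-1)·(-17) - (-18)·9 = 17 - (-162) = 179
j: (-18)·2 - 35·(-17) = -36 - (-595) = 559
k: 35·9 - (-1)·2 = 315 - (-2) = 317
PQ × PR = (179, 559, 317)
|PQ × PR| = √445011 ≈ 667.0914
area = ½ · 667.0914 ≈ 333.546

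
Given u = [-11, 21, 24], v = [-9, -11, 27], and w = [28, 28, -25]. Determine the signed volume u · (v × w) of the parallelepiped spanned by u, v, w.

17786

v × w:
i: (-11)·(-25) - 27·28 = 275 - 756 = -481
j: 27·28 - (-9)·(-25) = 756 - 225 = 531
k: (-9)·28 - (-11)·28 = -252 - (-308) = 56
v × w = (-481, 531, 56)
u · (v × w) = (-11)·(-481) + 21·531 + 24·56 = 5291 + 11151 + 1344 = 17786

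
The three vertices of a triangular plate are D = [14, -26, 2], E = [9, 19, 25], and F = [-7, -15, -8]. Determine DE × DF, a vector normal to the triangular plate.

(-703, -533, 890)

DE = (-5, 45, 23)
DF = (-21, 11, -10)
i: 45·(-10) - 23·11 = -450 - 253 = -703
j: 23·(-21) - (-5)·(-10) = -483 - 50 = -533
k: (-5)·11 - 45·(-21) = -55 - (-945) = 890
DE × DF = (-703, -533, 890)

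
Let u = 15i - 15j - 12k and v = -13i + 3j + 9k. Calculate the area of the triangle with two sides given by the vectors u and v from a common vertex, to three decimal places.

90.474

i: (-15)·9 - (-12)·3 = -135 - (-36) = -99
j: (-12)·(-13) - 15·9 = 156 - 135 = 21
k: 15·3 - (-15)·(-13) = 45 - 195 = -150
u × v = (-99, 21, -150)
|u × v| = √((-99)² + 21² + (-150)²) = √32742 ≈ 180.9475
area = ½ · 180.9475 ≈ 90.474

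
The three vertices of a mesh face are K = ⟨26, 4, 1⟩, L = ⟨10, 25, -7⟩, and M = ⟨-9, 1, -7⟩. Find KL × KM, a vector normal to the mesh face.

KL = (-16, 21, -8)
KM = (-35, -3, -8)
i: 21·(-8) - (-8)·(-3) = -168 - 24 = -192
j: (-8)·(-35) - (-16)·(-8) = 280 - 128 = 152
k: (-16)·(-3) - 21·(-35) = 48 - (-735) = 783
KL × KM = (-192, 152, 783)

(-192, 152, 783)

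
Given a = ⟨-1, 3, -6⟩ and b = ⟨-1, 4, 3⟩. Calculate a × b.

(33, 9, -1)

i: 3·3 - (-6)·4 = 9 - (-24) = 33
j: (-6)·(-1) - (-1)·3 = 6 - (-3) = 9
k: (-1)·4 - 3·(-1) = -4 - (-3) = -1
a × b = (33, 9, -1)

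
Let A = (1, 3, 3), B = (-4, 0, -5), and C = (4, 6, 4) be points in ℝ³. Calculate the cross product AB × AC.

(21, -19, -6)

AB = (-5, -3, -8)
AC = (3, 3, 1)
i: (-3)·1 - (-8)·3 = -3 - (-24) = 21
j: (-8)·3 - (-5)·1 = -24 - (-5) = -19
k: (-5)·3 - (-3)·3 = -15 - (-9) = -6
AB × AC = (21, -19, -6)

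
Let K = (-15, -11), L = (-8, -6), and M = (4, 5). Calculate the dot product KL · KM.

KL = L − K = (7, 5)
KM = M − K = (19, 16)
KL · KM = 7·19 + 5·16 = 133 + 80 = 213

213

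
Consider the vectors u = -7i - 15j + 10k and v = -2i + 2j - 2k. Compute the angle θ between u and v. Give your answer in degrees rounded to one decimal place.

122.5

u · v = (-7)·(-2) + (-15)·2 + 10·(-2) = 14 - 30 - 20 = -36
|u|² = 49 + 225 + 100 = 374,  |u| = √374 ≈ 19.339080
|v|² = 4 + 4 + 4 = 12,  |v| = √12 ≈ 3.464102
cos θ = -36 / (19.339080 · 3.464102) ≈ -0.53737
θ = arccos(-0.53737) ≈ 122.5°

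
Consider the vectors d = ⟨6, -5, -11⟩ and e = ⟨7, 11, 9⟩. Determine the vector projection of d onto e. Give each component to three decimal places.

(-3.124, -4.908, -4.016)

d · e = 6·7 + (-5)·11 + (-11)·9 = 42 - 55 - 99 = -112
|e|² = 49 + 121 + 81 = 251
proj_e d = (-112/251) · (7, 11, 9) ≈ (-3.124, -4.908, -4.016)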